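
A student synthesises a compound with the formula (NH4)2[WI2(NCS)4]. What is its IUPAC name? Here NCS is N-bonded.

The 2 ammonium counter-ions carry a total charge of +2, so each complex ion is 2−.
Ligand charges: 2×iodo (-1 each), 4×isothiocyanato (-1 each); total -6. So W + (-6) = 2−, giving W = +4.
The complex ion is anionic, so tungsten takes the -ate form tungstate(IV).

ammonium diiodotetraisothiocyanatotungstate(IV)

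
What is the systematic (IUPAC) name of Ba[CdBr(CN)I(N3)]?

The 1 barium counter-ion carries a total charge of +2, so each complex ion is 2−.
Ligand charges: 1×bromo (-1 each), 1×azido (-1 each), 1×iodo (-1 each), 1×cyano (-1 each); total -4. So Cd + (-4) = 2−, giving Cd = +2.
Ligands are named alphabetically: azido before bromo before cyano before iodo.
The complex ion is anionic, so cadmium takes the -ate form cadmate(II).

barium azidobromocyanoiodocadmate(II)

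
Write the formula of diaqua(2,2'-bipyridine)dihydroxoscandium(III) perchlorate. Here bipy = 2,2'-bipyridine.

Ligands: 2 hydroxo (OH, -1), 2 aqua (H2O, neutral), 1 2,2'-bipyridine (bipy, neutral). Ligand charge sum = -2.
With Sc in oxidation state +3, the complex ion is [Sc...]^1+.
Charge balance with perchlorate (-1) requires 1 complex ion per 1 perchlorate.

[Sc(bipy)(H2O)2(OH)2]ClO4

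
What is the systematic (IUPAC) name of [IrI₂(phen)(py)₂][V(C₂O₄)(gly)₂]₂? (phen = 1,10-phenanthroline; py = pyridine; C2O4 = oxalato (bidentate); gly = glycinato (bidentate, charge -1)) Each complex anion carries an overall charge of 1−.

The complex anion is given as 1−; its ligand charges sum to -4, so V = +3.
With 2 anions per cation, the cation must be 2×1 = 2+.
Cation: ligand charges sum to -2; for the ion to be 2+, Ir = +4.

diiodo(1,10-phenanthroline)bis(pyridine)iridium(IV) bis(glycinato)oxalatovanadate(III)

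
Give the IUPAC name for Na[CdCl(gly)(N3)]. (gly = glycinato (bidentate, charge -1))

The 1 sodium counter-ion carries a total charge of +1, so each complex ion is 1−.
Ligand charges: 1×azido (-1 each), 1×glycinato (-1 each), 1×chloro (-1 each); total -3. So Cd + (-3) = 1−, giving Cd = +2.
The complex ion is anionic, so cadmium takes the -ate form cadmate(II).

sodium azidochloro(glycinato)cadmate(II)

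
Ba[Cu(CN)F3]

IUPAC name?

barium cyanotrifluorocuprate(II)

The 1 barium counter-ion carries a total charge of +2, so each complex ion is 2−.
Ligand charges: 3×fluoro (-1 each), 1×cyano (-1 each); total -4. So Cu + (-4) = 2−, giving Cu = +2.
Ligands are named alphabetically: cyano before fluoro.
The complex ion is anionic, so copper takes the -ate form cuprate(II).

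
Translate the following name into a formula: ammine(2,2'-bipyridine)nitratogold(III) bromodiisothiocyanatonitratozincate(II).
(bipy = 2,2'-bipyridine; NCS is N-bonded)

Cation [Au…]: ligand charges -1, Au(III) ⇒ ion charge 2+.
Anion [Zn…]: ligand charges -4, Zn(II) ⇒ ion charge 2−.

[Au(bipy)(NH3)(NO3)][ZnBr(NCS)2(NO3)]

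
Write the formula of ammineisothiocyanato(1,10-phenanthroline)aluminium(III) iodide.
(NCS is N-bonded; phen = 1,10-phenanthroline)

[Al(NCS)(NH3)(phen)]I2

Ligands: 1 isothiocyanato (NCS, -1), 1 1,10-phenanthroline (phen, neutral), 1 ammine (NH3, neutral). Ligand charge sum = -1.
With Al in oxidation state +3, the complex ion is [Al...]^2+.
Charge balance with iodide (-1) requires 1 complex ion per 2 iodide.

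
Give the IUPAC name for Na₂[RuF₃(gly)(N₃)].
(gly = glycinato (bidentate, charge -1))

The 2 sodium counter-ions carry a total charge of +2, so each complex ion is 2−.
Ligand charges: 1×glycinato (-1 each), 1×azido (-1 each), 3×fluoro (-1 each); total -5. So Ru + (-5) = 2−, giving Ru = +3.
Ligands are named alphabetically: azido before fluoro before glycinato.
The complex ion is anionic, so ruthenium takes the -ate form ruthenate(III).

sodium azidotrifluoro(glycinato)ruthenate(III)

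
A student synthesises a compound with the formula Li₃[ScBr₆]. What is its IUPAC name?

The 3 lithium counter-ions carry a total charge of +3, so each complex ion is 3−.
Ligand charges: 6×bromo (-1 each); total -6. So Sc + (-6) = 3−, giving Sc = +3.
The complex ion is anionic, so scandium takes the -ate form scandate(III).

lithium hexabromoscandate(III)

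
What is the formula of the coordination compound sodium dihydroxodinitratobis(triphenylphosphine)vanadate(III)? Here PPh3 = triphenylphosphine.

Na[V(NO3)2(OH)2(PPh3)2]

Ligands: 2 triphenylphosphine (PPh3, neutral), 2 nitrato (NO3, -1), 2 hydroxo (OH, -1). Ligand charge sum = -4.
With V in oxidation state +3, the complex ion is [V...]^1−.
Charge balance with sodium (+1) requires 1 complex ion per 1 sodium.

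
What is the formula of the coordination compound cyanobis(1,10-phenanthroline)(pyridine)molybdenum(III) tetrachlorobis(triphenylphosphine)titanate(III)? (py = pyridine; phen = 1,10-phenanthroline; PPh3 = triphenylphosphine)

[Mo(CN)(phen)2(py)][TiCl4(PPh3)2]2

Cation [Mo…]: ligand charges -1, Mo(III) ⇒ ion charge 2+.
Anion [Ti…]: ligand charges -4, Ti(III) ⇒ ion charge 1−.
One 2+ cation requires 2 of the 1− anion.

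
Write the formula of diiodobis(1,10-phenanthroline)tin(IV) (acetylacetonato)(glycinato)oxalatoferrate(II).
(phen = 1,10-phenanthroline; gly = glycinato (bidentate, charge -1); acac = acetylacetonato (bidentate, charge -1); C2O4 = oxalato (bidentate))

[SnI2(phen)2][Fe(acac)(C2O4)(gly)]

Cation [Sn…]: ligand charges -2, Sn(IV) ⇒ ion charge 2+.
Anion [Fe…]: ligand charges -4, Fe(II) ⇒ ion charge 2−.
One 2+ cation balances one 2− anion.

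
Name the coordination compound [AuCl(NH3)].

amminechlorogold(I)

There is no counter-ion, so the complex is neutral overall.
Ligand charges: 1×ammine (neutral), 1×chloro (-1 each); total -1. So Au + (-1) = 0, giving Au = +1.
Ligands are named alphabetically: ammine before chloro.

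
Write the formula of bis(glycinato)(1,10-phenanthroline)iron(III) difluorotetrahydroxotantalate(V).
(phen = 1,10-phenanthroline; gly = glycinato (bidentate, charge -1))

Cation [Fe…]: ligand charges -2, Fe(III) ⇒ ion charge 1+.
Anion [Ta…]: ligand charges -6, Ta(V) ⇒ ion charge 1−.
One 1+ cation balances one 1− anion.

[Fe(gly)2(phen)][TaF2(OH)4]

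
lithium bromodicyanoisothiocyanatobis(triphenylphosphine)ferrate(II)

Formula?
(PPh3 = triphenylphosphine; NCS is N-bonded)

Li2[FeBr(CN)2(NCS)(PPh3)2]

Ligands: 2 triphenylphosphine (PPh3, neutral), 1 isothiocyanato (NCS, -1), 1 bromo (Br, -1), 2 cyano (CN, -1). Ligand charge sum = -4.
With Fe in oxidation state +2, the complex ion is [Fe...]^2−.
Charge balance with lithium (+1) requires 1 complex ion per 2 lithium.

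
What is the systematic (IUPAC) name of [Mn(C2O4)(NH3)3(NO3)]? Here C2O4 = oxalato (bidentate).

triamminenitratooxalatomanganese(III)

There is no counter-ion, so the complex is neutral overall.
Ligand charges: 3×ammine (neutral), 1×oxalato (-2 each), 1×nitrato (-1 each); total -3. So Mn + (-3) = 0, giving Mn = +3.
Ligands are named alphabetically: ammine before nitrato before oxalato.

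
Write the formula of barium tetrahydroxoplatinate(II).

Ba[Pt(OH)4]

Ligands: 4 hydroxo (OH, -1). Ligand charge sum = -4.
Charge balance with barium (+2) requires 1 complex ion per 1 barium.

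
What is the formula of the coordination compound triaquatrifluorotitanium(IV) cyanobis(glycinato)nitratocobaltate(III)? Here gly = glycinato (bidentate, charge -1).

Cation [Ti…]: ligand charges -3, Ti(IV) ⇒ ion charge 1+.
Anion [Co…]: ligand charges -4, Co(III) ⇒ ion charge 1−.
One 1+ cation balances one 1− anion.

[TiF3(H2O)3][Co(CN)(gly)2(NO3)]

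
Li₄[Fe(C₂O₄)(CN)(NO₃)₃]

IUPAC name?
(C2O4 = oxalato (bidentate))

lithium cyanotrinitratooxalatoferrate(II)

The 4 lithium counter-ions carry a total charge of +4, so each complex ion is 4−.
Ligand charges: 1×cyano (-1 each), 3×nitrato (-1 each), 1×oxalato (-2 each); total -6. So Fe + (-6) = 4−, giving Fe = +2.
Ligands are named alphabetically: cyano before nitrato before oxalato.
The complex ion is anionic, so iron takes the -ate form ferrate(II).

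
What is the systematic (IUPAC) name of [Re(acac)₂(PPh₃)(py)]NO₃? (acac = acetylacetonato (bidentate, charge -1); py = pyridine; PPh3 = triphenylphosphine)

The 1 nitrate counter-ion carries a total charge of -1, so each complex ion is 1+.
Ligand charges: 2×acetylacetonato (-1 each), 1×pyridine (neutral), 1×triphenylphosphine (neutral); total -2. So Re + (-2) = 1+, giving Re = +3.
Ligands are named alphabetically: acetylacetonato before pyridine before triphenylphosphine.

bis(acetylacetonato)(pyridine)(triphenylphosphine)rhenium(III) nitrate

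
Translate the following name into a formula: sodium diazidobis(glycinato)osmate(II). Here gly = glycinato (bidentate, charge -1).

Ligands: 2 glycinato (gly, -1), 2 azido (N3, -1). Ligand charge sum = -4.
With Os in oxidation state +2, the complex ion is [Os...]^2−.
Charge balance with sodium (+1) requires 1 complex ion per 2 sodium.

Na2[Os(gly)2(N3)2]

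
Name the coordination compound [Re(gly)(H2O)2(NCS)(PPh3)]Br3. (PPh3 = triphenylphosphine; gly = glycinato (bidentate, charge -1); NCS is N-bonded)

The 3 bromide counter-ions carry a total charge of -3, so each complex ion is 3+.
Ligand charges: 1×triphenylphosphine (neutral), 1×glycinato (-1 each), 1×isothiocyanato (-1 each), 2×aqua (neutral); total -2. So Re + (-2) = 3+, giving Re = +5.
Ligands are named alphabetically: aqua before glycinato before isothiocyanato before triphenylphosphine.

diaqua(glycinato)isothiocyanato(triphenylphosphine)rhenium(V) bromide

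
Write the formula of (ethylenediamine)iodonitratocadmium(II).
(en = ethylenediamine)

[Cd(en)I(NO3)]

Ligands: 1 nitrato (NO3, -1), 1 ethylenediamine (en, neutral), 1 iodo (I, -1). Ligand charge sum = -2.
With Cd in oxidation state +2, the complex ion is [Cd...].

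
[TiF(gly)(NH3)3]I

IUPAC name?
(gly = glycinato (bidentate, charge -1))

triamminefluoro(glycinato)titanium(III) iodide

The 1 iodide counter-ion carries a total charge of -1, so each complex ion is 1+.
Ligand charges: 1×glycinato (-1 each), 1×fluoro (-1 each), 3×ammine (neutral); total -2. So Ti + (-2) = 1+, giving Ti = +3.
Ligands are named alphabetically: ammine before fluoro before glycinato.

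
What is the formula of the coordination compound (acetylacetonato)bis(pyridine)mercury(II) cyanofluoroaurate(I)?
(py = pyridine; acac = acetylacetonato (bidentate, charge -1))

[Hg(acac)(py)2][Au(CN)F]

Cation [Hg…]: ligand charges -1, Hg(II) ⇒ ion charge 1+.
Anion [Au…]: ligand charges -2, Au(I) ⇒ ion charge 1−.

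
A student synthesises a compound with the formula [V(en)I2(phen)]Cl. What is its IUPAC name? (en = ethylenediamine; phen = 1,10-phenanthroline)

(ethylenediamine)diiodo(1,10-phenanthroline)vanadium(III) chloride

The 1 chloride counter-ion carries a total charge of -1, so each complex ion is 1+.
Ligand charges: 1×ethylenediamine (neutral), 2×iodo (-1 each), 1×1,10-phenanthroline (neutral); total -2. So V + (-2) = 1+, giving V = +3.
Ligands are named alphabetically: ethylenediamine before iodo before phenanthroline.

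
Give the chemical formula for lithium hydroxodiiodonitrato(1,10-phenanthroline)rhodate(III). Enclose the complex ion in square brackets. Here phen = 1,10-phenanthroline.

Ligands: 1 hydroxo (OH, -1), 1 nitrato (NO3, -1), 1 1,10-phenanthroline (phen, neutral), 2 iodo (I, -1). Ligand charge sum = -4.
Charge balance with lithium (+1) requires 1 complex ion per 1 lithium.

Li[RhI2(NO3)(OH)(phen)]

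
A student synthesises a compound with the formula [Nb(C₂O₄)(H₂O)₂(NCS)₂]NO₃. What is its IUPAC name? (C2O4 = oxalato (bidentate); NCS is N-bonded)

diaquadiisothiocyanatooxalatoniobium(V) nitrate

The 1 nitrate counter-ion carries a total charge of -1, so each complex ion is 1+.
Ligand charges: 2×aqua (neutral), 1×oxalato (-2 each), 2×isothiocyanato (-1 each); total -4. So Nb + (-4) = 1+, giving Nb = +5.
Ligands are named alphabetically: aqua before isothiocyanato before oxalato.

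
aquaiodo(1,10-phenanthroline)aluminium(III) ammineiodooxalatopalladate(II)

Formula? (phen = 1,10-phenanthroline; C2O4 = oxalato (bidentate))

[Al(H2O)I(phen)][Pd(C2O4)I(NH3)]2

Cation [Al…]: ligand charges -1, Al(III) ⇒ ion charge 2+.
Anion [Pd…]: ligand charges -3, Pd(II) ⇒ ion charge 1−.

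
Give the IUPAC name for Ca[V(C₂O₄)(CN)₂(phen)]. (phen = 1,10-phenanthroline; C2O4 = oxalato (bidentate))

calcium dicyanooxalato(1,10-phenanthroline)vanadate(II)

The 1 calcium counter-ion carries a total charge of +2, so each complex ion is 2−.
Ligand charges: 2×cyano (-1 each), 1×1,10-phenanthroline (neutral), 1×oxalato (-2 each); total -4. So V + (-4) = 2−, giving V = +2.
Ligands are named alphabetically: cyano before oxalato before phenanthroline.
The complex ion is anionic, so vanadium takes the -ate form vanadate(II).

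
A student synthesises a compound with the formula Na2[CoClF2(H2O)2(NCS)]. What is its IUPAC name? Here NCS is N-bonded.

The 2 sodium counter-ions carry a total charge of +2, so each complex ion is 2−.
Ligand charges: 1×isothiocyanato (-1 each), 2×fluoro (-1 each), 2×aqua (neutral), 1×chloro (-1 each); total -4. So Co + (-4) = 2−, giving Co = +2.
Ligands are named alphabetically: aqua before chloro before fluoro before isothiocyanato.
The complex ion is anionic, so cobalt takes the -ate form cobaltate(II).

sodium diaquachlorodifluoroisothiocyanatocobaltate(II)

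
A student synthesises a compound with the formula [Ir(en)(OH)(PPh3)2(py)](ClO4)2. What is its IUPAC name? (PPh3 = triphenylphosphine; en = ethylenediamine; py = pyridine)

The 2 perchlorate counter-ions carry a total charge of -2, so each complex ion is 2+.
Ligand charges: 2×triphenylphosphine (neutral), 1×hydroxo (-1 each), 1×ethylenediamine (neutral), 1×pyridine (neutral); total -1. So Ir + (-1) = 2+, giving Ir = +3.
Ligands are named alphabetically: ethylenediamine before hydroxo before pyridine before triphenylphosphine.

(ethylenediamine)hydroxo(pyridine)bis(triphenylphosphine)iridium(III) perchlorate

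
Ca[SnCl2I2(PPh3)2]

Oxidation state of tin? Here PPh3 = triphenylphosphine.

+2

1 calcium outside the brackets (+2 each) → the complex ion is 2−.
Ligand charges: 2×I = -2; 2×Cl = -2; 2×PPh3 neutral; sum -4.
Sn + (-4) = 2− ⇒ Sn is +2.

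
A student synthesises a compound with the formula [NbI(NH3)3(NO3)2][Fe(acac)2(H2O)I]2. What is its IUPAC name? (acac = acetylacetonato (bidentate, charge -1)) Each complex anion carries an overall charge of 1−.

The complex anion is given as 1−; its ligand charges sum to -3, so Fe = +2.
With 2 anions per cation, the cation must be 2×1 = 2+.
Cation: ligand charges sum to -3; for the ion to be 2+, Nb = +5.

triammineiododinitratoniobium(V) bis(acetylacetonato)aquaiodoferrate(II)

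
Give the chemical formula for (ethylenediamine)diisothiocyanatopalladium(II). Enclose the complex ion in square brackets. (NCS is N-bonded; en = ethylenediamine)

Ligands: 2 isothiocyanato (NCS, -1), 1 ethylenediamine (en, neutral). Ligand charge sum = -2.
With Pd in oxidation state +2, the complex ion is [Pd...].

[Pd(en)(NCS)2]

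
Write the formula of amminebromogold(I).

Ligands: 1 bromo (Br, -1), 1 ammine (NH3, neutral). Ligand charge sum = -1.
With Au in oxidation state +1, the complex ion is [Au...].

[AuBr(NH3)]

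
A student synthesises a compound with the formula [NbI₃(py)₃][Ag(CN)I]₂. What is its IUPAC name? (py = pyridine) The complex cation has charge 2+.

triiodotris(pyridine)niobium(V) cyanoiodoargentate(I)

Both ions are complex: the cation is named first with the plain metal name, the anion second with the -ate form; each ion's ligands are alphabetised independently.
The complex cation is given as 2+; its ligand charges sum to -3, so Nb = +5.
With 2 anions per cation, each anion must be 2/2 = 1−.
Anion: ligand charges sum to -2; for the ion to be 1−, Ag = +1.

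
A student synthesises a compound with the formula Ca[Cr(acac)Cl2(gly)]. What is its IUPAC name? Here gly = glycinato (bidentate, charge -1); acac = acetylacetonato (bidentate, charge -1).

calcium (acetylacetonato)dichloro(glycinato)chromate(II)

The 1 calcium counter-ion carries a total charge of +2, so each complex ion is 2−.
Ligand charges: 1×glycinato (-1 each), 2×chloro (-1 each), 1×acetylacetonato (-1 each); total -4. So Cr + (-4) = 2−, giving Cr = +2.
The complex ion is anionic, so chromium takes the -ate form chromate(II).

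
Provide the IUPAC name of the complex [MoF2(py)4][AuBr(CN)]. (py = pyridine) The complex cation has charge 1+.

The complex cation is given as 1+; its ligand charges sum to -2, so Mo = +3.
A 1:1 salt means the anion carries the equal and opposite charge, 1−.
Anion: ligand charges sum to -2; for the ion to be 1−, Au = +1.

difluorotetrakis(pyridine)molybdenum(III) bromocyanoaurate(I)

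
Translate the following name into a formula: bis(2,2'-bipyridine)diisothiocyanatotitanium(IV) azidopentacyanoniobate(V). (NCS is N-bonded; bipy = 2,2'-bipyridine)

Cation [Ti…]: ligand charges -2, Ti(IV) ⇒ ion charge 2+.
Anion [Nb…]: ligand charges -6, Nb(V) ⇒ ion charge 1−.
One 2+ cation requires 2 of the 1− anion.

[Ti(bipy)2(NCS)2][Nb(CN)5(N3)]2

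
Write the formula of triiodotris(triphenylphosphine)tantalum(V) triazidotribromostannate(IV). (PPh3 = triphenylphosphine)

Cation [Ta…]: ligand charges -3, Ta(V) ⇒ ion charge 2+.
Anion [Sn…]: ligand charges -6, Sn(IV) ⇒ ion charge 2−.
One 2+ cation balances one 2− anion.

[TaI3(PPh3)3][SnBr3(N3)3]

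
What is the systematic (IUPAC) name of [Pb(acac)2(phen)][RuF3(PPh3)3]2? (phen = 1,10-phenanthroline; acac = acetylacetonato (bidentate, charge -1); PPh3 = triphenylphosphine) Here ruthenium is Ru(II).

bis(acetylacetonato)(1,10-phenanthroline)lead(IV) trifluorotris(triphenylphosphine)ruthenate(II)

Ru is given as +2; the anion's ligand charges sum to -3, so the complex anion is 1−.
With 2 anions per cation, the cation must be 2×1 = 2+.
Cation: ligand charges sum to -2; for the ion to be 2+, Pb = +4.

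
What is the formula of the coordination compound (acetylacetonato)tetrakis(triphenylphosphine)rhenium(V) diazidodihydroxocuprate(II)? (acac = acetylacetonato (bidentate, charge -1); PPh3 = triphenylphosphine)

Cation [Re…]: ligand charges -1, Re(V) ⇒ ion charge 4+.
Anion [Cu…]: ligand charges -4, Cu(II) ⇒ ion charge 2−.

[Re(acac)(PPh3)4][Cu(N3)2(OH)2]2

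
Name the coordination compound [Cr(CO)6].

hexacarbonylchromium(0)

There is no counter-ion, so the complex is neutral overall.
Ligand charges: 6×carbonyl (neutral); total 0. So Cr + (0) = 0, giving Cr = 0.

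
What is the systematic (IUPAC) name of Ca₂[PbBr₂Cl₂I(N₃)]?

calcium azidodibromodichloroiodoplumbate(II)

The 2 calcium counter-ions carry a total charge of +4, so each complex ion is 4−.
Ligand charges: 2×bromo (-1 each), 1×iodo (-1 each), 1×azido (-1 each), 2×chloro (-1 each); total -6. So Pb + (-6) = 4−, giving Pb = +2.
The complex ion is anionic, so lead takes the -ate form plumbate(II).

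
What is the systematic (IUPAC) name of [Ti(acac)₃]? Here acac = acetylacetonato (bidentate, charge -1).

tris(acetylacetonato)titanium(III)

There is no counter-ion, so the complex is neutral overall.
Ligand charges: 3×acetylacetonato (-1 each); total -3. So Ti + (-3) = 0, giving Ti = +3.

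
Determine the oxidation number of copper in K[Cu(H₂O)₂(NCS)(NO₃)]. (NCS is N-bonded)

+1

1 potassium outside the brackets (+1 each) → the complex ion is 1−.
Ligand charges: 1×NO3 = -1; 2×H2O neutral; 1×NCS = -1; sum -2.
Cu + (-2) = 1− ⇒ Cu is +1.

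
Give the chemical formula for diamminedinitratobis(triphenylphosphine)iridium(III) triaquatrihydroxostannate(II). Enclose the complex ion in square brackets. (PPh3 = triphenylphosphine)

[Ir(NH3)2(NO3)2(PPh3)2][Sn(H2O)3(OH)3]

Cation [Ir…]: ligand charges -2, Ir(III) ⇒ ion charge 1+.
Anion [Sn…]: ligand charges -3, Sn(II) ⇒ ion charge 1−.
One 1+ cation balances one 1− anion.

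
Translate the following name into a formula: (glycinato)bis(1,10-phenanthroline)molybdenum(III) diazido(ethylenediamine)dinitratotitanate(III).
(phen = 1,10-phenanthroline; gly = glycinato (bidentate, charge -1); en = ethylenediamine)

[Mo(gly)(phen)2][Ti(en)(N3)2(NO3)2]2

Cation [Mo…]: ligand charges -1, Mo(III) ⇒ ion charge 2+.
Anion [Ti…]: ligand charges -4, Ti(III) ⇒ ion charge 1−.
One 2+ cation requires 2 of the 1− anion.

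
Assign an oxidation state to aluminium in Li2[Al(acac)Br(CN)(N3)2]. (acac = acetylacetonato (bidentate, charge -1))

2 lithium outside the brackets (+1 each) → the complex ion is 2−.
Ligand charges: 2×N3 = -2; 1×acac = -1; 1×CN = -1; 1×Br = -1; sum -5.
Al + (-5) = 2− ⇒ Al is +3.

+3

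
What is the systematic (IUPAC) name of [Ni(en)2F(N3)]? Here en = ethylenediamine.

azidobis(ethylenediamine)fluoronickel(II)

There is no counter-ion, so the complex is neutral overall.
Ligand charges: 1×azido (-1 each), 1×fluoro (-1 each), 2×ethylenediamine (neutral); total -2. So Ni + (-2) = 0, giving Ni = +2.
Ligands are named alphabetically: azido before ethylenediamine before fluoro.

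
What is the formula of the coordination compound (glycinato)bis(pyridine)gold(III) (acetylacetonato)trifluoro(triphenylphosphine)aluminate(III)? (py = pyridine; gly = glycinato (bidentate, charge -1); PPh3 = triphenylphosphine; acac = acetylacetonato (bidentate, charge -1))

[Au(gly)(py)2][Al(acac)F3(PPh3)]2

Cation [Au…]: ligand charges -1, Au(III) ⇒ ion charge 2+.
Anion [Al…]: ligand charges -4, Al(III) ⇒ ion charge 1−.
One 2+ cation requires 2 of the 1− anion.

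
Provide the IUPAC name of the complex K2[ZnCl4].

The 2 potassium counter-ions carry a total charge of +2, so each complex ion is 2−.
Ligand charges: 4×chloro (-1 each); total -4. So Zn + (-4) = 2−, giving Zn = +2.
The complex ion is anionic, so zinc takes the -ate form zincate(II).

potassium tetrachlorozincate(II)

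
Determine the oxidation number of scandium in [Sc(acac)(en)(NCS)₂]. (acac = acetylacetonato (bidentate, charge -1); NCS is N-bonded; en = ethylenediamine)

+3

No counter-ion: the bracketed complex is neutral.
Ligand charges: 1×acac = -1; 2×NCS = -2; 1×en neutral; sum -3.
Sc + (-3) = 0 ⇒ Sc is +3.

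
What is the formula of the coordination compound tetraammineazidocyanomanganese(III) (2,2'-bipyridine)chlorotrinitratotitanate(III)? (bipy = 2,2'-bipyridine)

[Mn(CN)(N3)(NH3)4][Ti(bipy)Cl(NO3)3]

Cation [Mn…]: ligand charges -2, Mn(III) ⇒ ion charge 1+.
Anion [Ti…]: ligand charges -4, Ti(III) ⇒ ion charge 1−.
One 1+ cation balances one 1− anion.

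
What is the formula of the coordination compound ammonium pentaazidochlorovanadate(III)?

(NH4)3[VCl(N3)5]

Ligands: 1 chloro (Cl, -1), 5 azido (N3, -1). Ligand charge sum = -6.
With V in oxidation state +3, the complex ion is [V...]^3−.
Charge balance with ammonium (+1) requires 1 complex ion per 3 ammonium.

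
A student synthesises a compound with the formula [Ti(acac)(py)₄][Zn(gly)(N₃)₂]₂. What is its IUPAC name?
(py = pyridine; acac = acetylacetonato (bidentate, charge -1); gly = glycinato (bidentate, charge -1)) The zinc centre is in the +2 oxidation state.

(acetylacetonato)tetrakis(pyridine)titanium(III) diazido(glycinato)zincate(II)

Zn is given as +2; the anion's ligand charges sum to -3, so the complex anion is 1−.
With 2 anions per cation, the cation must be 2×1 = 2+.
Cation: ligand charges sum to -1; for the ion to be 2+, Ti = +3.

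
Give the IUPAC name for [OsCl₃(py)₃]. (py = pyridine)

There is no counter-ion, so the complex is neutral overall.
Ligand charges: 3×chloro (-1 each), 3×pyridine (neutral); total -3. So Os + (-3) = 0, giving Os = +3.
Ligands are named alphabetically: chloro before pyridine.

trichlorotris(pyridine)osmium(III)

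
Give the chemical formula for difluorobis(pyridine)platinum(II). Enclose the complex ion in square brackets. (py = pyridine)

Ligands: 2 fluoro (F, -1), 2 pyridine (py, neutral). Ligand charge sum = -2.
With Pt in oxidation state +2, the complex ion is [Pt...].

[PtF2(py)2]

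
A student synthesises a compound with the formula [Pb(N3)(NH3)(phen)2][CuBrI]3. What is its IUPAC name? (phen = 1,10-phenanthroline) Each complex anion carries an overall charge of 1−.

Both ions are complex: the cation is named first with the plain metal name, the anion second with the -ate form; each ion's ligands are alphabetised independently.
The complex anion is given as 1−; its ligand charges sum to -2, so Cu = +1.
With 3 anions per cation, the cation must be 3×1 = 3+.
Cation: ligand charges sum to -1; for the ion to be 3+, Pb = +4.

ammineazidobis(1,10-phenanthroline)lead(IV) bromoiodocuprate(I)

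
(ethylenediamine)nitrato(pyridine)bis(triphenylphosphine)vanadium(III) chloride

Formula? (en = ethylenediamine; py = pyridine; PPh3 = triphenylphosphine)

Ligands: 1 ethylenediamine (en, neutral), 1 nitrato (NO3, -1), 1 pyridine (py, neutral), 2 triphenylphosphine (PPh3, neutral). Ligand charge sum = -1.
Charge balance with chloride (-1) requires 1 complex ion per 2 chloride.

[V(en)(NO3)(PPh3)2(py)]Cl2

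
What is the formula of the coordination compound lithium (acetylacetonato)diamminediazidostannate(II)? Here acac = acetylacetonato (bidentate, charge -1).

Li[Sn(acac)(N3)2(NH3)2]

Ligands: 2 azido (N3, -1), 1 acetylacetonato (acac, -1), 2 ammine (NH3, neutral). Ligand charge sum = -3.
With Sn in oxidation state +2, the complex ion is [Sn...]^1−.
Charge balance with lithium (+1) requires 1 complex ion per 1 lithium.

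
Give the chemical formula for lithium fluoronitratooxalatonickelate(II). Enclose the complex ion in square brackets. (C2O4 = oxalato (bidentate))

Li2[Ni(C2O4)F(NO3)]

Ligands: 1 fluoro (F, -1), 1 oxalato (C2O4, -2), 1 nitrato (NO3, -1). Ligand charge sum = -4.
With Ni in oxidation state +2, the complex ion is [Ni...]^2−.
Charge balance with lithium (+1) requires 1 complex ion per 2 lithium.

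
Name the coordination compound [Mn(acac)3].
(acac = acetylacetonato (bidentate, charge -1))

There is no counter-ion, so the complex is neutral overall.
Ligand charges: 3×acetylacetonato (-1 each); total -3. So Mn + (-3) = 0, giving Mn = +3.

tris(acetylacetonato)manganese(III)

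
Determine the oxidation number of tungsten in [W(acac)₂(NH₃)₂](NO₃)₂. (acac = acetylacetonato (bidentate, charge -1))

2 nitrate outside the brackets (-1 each) → the complex ion is 2+.
Ligand charges: 2×acac = -2; 2×NH3 neutral; sum -2.
W + (-2) = 2+ ⇒ W is +4.

+4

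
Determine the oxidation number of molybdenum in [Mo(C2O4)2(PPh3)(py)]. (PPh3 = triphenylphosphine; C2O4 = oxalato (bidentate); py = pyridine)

No counter-ion: the bracketed complex is neutral.
Ligand charges: 1×PPh3 neutral; 2×C2O4 = -4; 1×py neutral; sum -4.
Mo + (-4) = 0 ⇒ Mo is +4.

+4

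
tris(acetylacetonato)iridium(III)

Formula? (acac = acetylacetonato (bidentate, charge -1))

Ligands: 3 acetylacetonato (acac, -1). Ligand charge sum = -3.
With Ir in oxidation state +3, the complex ion is [Ir...].

[Ir(acac)3]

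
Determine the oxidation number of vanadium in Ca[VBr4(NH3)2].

+2

1 calcium outside the brackets (+2 each) → the complex ion is 2−.
Ligand charges: 4×Br = -4; 2×NH3 neutral; sum -4.
V + (-4) = 2− ⇒ V is +2.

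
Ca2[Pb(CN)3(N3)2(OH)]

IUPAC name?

The 2 calcium counter-ions carry a total charge of +4, so each complex ion is 4−.
Ligand charges: 2×azido (-1 each), 3×cyano (-1 each), 1×hydroxo (-1 each); total -6. So Pb + (-6) = 4−, giving Pb = +2.
The complex ion is anionic, so lead takes the -ate form plumbate(II).

calcium diazidotricyanohydroxoplumbate(II)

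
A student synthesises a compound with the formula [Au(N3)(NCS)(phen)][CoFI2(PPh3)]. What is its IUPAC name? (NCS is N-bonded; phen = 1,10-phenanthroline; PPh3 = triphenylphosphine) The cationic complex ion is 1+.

Both ions are complex: the cation is named first with the plain metal name, the anion second with the -ate form; each ion's ligands are alphabetised independently.
The complex cation is given as 1+; its ligand charges sum to -2, so Au = +3.
A 1:1 salt means the anion carries the equal and opposite charge, 1−.
Anion: ligand charges sum to -3; for the ion to be 1−, Co = +2.

azidoisothiocyanato(1,10-phenanthroline)gold(III) fluorodiiodo(triphenylphosphine)cobaltate(II)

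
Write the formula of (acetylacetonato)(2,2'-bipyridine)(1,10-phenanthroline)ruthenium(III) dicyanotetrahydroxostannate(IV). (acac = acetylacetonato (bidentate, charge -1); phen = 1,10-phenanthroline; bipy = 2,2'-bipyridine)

[Ru(acac)(bipy)(phen)][Sn(CN)2(OH)4]

Cation [Ru…]: ligand charges -1, Ru(III) ⇒ ion charge 2+.
Anion [Sn…]: ligand charges -6, Sn(IV) ⇒ ion charge 2−.
One 2+ cation balances one 2− anion.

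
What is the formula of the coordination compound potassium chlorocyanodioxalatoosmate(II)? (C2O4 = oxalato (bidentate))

K4[Os(C2O4)2Cl(CN)]

Ligands: 1 cyano (CN, -1), 2 oxalato (C2O4, -2), 1 chloro (Cl, -1). Ligand charge sum = -6.
With Os in oxidation state +2, the complex ion is [Os...]^4−.
Charge balance with potassium (+1) requires 1 complex ion per 4 potassium.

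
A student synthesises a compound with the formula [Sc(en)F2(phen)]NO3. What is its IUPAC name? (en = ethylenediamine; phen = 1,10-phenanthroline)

The 1 nitrate counter-ion carries a total charge of -1, so each complex ion is 1+.
Ligand charges: 1×ethylenediamine (neutral), 2×fluoro (-1 each), 1×1,10-phenanthroline (neutral); total -2. So Sc + (-2) = 1+, giving Sc = +3.
Ligands are named alphabetically: ethylenediamine before fluoro before phenanthroline.

(ethylenediamine)difluoro(1,10-phenanthroline)scandium(III) nitrate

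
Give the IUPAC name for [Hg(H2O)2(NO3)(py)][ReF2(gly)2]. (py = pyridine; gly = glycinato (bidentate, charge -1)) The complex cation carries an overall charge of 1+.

diaquanitrato(pyridine)mercury(II) difluorobis(glycinato)rhenate(III)

Both ions are complex: the cation is named first with the plain metal name, the anion second with the -ate form; each ion's ligands are alphabetised independently.
The complex cation is given as 1+; its ligand charges sum to -1, so Hg = +2.
A 1:1 salt means the anion carries the equal and opposite charge, 1−.
Anion: ligand charges sum to -4; for the ion to be 1−, Re = +3.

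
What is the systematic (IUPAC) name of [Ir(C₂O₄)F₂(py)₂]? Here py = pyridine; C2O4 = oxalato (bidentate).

There is no counter-ion, so the complex is neutral overall.
Ligand charges: 2×fluoro (-1 each), 2×pyridine (neutral), 1×oxalato (-2 each); total -4. So Ir + (-4) = 0, giving Ir = +4.
Ligands are named alphabetically: fluoro before oxalato before pyridine.

difluorooxalatobis(pyridine)iridium(IV)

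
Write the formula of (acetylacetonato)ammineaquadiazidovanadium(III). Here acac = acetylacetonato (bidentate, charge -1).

Ligands: 2 azido (N3, -1), 1 ammine (NH3, neutral), 1 acetylacetonato (acac, -1), 1 aqua (H2O, neutral). Ligand charge sum = -3.
With V in oxidation state +3, the complex ion is [V...].

[V(acac)(H2O)(N3)2(NH3)]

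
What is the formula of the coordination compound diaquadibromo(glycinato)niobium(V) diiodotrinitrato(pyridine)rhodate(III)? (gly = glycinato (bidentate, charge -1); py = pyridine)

[NbBr2(gly)(H2O)2][RhI2(NO3)3(py)]

Cation [Nb…]: ligand charges -3, Nb(V) ⇒ ion charge 2+.
Anion [Rh…]: ligand charges -5, Rh(III) ⇒ ion charge 2−.
One 2+ cation balances one 2− anion.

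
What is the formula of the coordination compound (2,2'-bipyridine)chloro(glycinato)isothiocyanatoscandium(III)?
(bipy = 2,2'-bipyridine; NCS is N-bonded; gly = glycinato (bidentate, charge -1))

[Sc(bipy)Cl(gly)(NCS)]

Ligands: 1 2,2'-bipyridine (bipy, neutral), 1 isothiocyanato (NCS, -1), 1 chloro (Cl, -1), 1 glycinato (gly, -1). Ligand charge sum = -3.
With Sc in oxidation state +3, the complex ion is [Sc...].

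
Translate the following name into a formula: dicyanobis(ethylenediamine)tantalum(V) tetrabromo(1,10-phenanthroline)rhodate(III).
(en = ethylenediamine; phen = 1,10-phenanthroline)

Cation [Ta…]: ligand charges -2, Ta(V) ⇒ ion charge 3+.
Anion [Rh…]: ligand charges -4, Rh(III) ⇒ ion charge 1−.

[Ta(CN)2(en)2][RhBr4(phen)]3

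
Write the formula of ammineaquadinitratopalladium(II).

Ligands: 1 ammine (NH3, neutral), 2 nitrato (NO3, -1), 1 aqua (H2O, neutral). Ligand charge sum = -2.
With Pd in oxidation state +2, the complex ion is [Pd...].

[Pd(H2O)(NH3)(NO3)2]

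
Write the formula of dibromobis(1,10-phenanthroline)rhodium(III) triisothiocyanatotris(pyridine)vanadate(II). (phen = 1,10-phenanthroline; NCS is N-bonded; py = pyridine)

[RhBr2(phen)2][V(NCS)3(py)3]

Cation [Rh…]: ligand charges -2, Rh(III) ⇒ ion charge 1+.
Anion [V…]: ligand charges -3, V(II) ⇒ ion charge 1−.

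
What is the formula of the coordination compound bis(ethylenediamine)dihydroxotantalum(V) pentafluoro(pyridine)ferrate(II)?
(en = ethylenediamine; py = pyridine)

Cation [Ta…]: ligand charges -2, Ta(V) ⇒ ion charge 3+.
Anion [Fe…]: ligand charges -5, Fe(II) ⇒ ion charge 3−.

[Ta(en)2(OH)2][FeF5(py)]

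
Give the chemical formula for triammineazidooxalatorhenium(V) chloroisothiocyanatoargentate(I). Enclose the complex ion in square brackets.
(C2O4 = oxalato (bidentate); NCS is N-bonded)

Cation [Re…]: ligand charges -3, Re(V) ⇒ ion charge 2+.
Anion [Ag…]: ligand charges -2, Ag(I) ⇒ ion charge 1−.
One 2+ cation requires 2 of the 1− anion.

[Re(C2O4)(N3)(NH3)3][AgCl(NCS)]2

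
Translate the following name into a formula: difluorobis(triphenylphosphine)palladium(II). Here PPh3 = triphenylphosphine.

Ligands: 2 fluoro (F, -1), 2 triphenylphosphine (PPh3, neutral). Ligand charge sum = -2.
With Pd in oxidation state +2, the complex ion is [Pd...].

[PdF2(PPh3)2]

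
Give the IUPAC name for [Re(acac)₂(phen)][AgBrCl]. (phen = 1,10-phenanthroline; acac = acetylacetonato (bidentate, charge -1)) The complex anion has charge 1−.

The complex anion is given as 1−; its ligand charges sum to -2, so Ag = +1.
A 1:1 salt means the cation carries the equal and opposite charge, 1+.
Cation: ligand charges sum to -2; for the ion to be 1+, Re = +3.

bis(acetylacetonato)(1,10-phenanthroline)rhenium(III) bromochloroargentate(I)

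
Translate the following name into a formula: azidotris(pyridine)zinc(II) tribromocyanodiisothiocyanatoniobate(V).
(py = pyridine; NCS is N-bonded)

[Zn(N3)(py)3][NbBr3(CN)(NCS)2]

Cation [Zn…]: ligand charges -1, Zn(II) ⇒ ion charge 1+.
Anion [Nb…]: ligand charges -6, Nb(V) ⇒ ion charge 1−.
One 1+ cation balances one 1− anion.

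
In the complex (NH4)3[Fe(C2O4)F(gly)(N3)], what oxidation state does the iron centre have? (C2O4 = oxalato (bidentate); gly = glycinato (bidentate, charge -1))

3 ammonium outside the brackets (+1 each) → the complex ion is 3−.
Ligand charges: 1×C2O4 = -2; 1×N3 = -1; 1×F = -1; 1×gly = -1; sum -5.
Fe + (-5) = 3− ⇒ Fe is +2.

+2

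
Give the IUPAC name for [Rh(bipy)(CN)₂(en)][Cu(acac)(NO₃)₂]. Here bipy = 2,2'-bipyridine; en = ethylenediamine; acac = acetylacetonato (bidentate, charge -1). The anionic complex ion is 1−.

(2,2'-bipyridine)dicyano(ethylenediamine)rhodium(III) (acetylacetonato)dinitratocuprate(II)

The complex anion is given as 1−; its ligand charges sum to -3, so Cu = +2.
A 1:1 salt means the cation carries the equal and opposite charge, 1+.
Cation: ligand charges sum to -2; for the ion to be 1+, Rh = +3.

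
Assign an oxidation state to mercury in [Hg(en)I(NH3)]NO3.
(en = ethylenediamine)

1 nitrate outside the brackets (-1 each) → the complex ion is 1+.
Ligand charges: 1×en neutral; 1×I = -1; 1×NH3 neutral; sum -1.
Hg + (-1) = 1+ ⇒ Hg is +2.

+2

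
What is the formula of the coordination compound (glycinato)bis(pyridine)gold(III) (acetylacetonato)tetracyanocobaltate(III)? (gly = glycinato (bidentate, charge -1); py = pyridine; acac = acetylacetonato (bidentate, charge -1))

[Au(gly)(py)2][Co(acac)(CN)4]

Cation [Au…]: ligand charges -1, Au(III) ⇒ ion charge 2+.
Anion [Co…]: ligand charges -5, Co(III) ⇒ ion charge 2−.
One 2+ cation balances one 2− anion.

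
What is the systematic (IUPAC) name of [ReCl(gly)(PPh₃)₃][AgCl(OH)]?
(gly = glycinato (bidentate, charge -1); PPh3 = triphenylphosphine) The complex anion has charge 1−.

chloro(glycinato)tris(triphenylphosphine)rhenium(III) chlorohydroxoargentate(I)

The complex anion is given as 1−; its ligand charges sum to -2, so Ag = +1.
A 1:1 salt means the cation carries the equal and opposite charge, 1+.
Cation: ligand charges sum to -2; for the ion to be 1+, Re = +3.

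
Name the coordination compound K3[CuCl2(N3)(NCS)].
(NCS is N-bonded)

potassium azidodichloroisothiocyanatocuprate(I)

The 3 potassium counter-ions carry a total charge of +3, so each complex ion is 3−.
Ligand charges: 1×azido (-1 each), 2×chloro (-1 each), 1×isothiocyanato (-1 each); total -4. So Cu + (-4) = 3−, giving Cu = +1.
The complex ion is anionic, so copper takes the -ate form cuprate(I).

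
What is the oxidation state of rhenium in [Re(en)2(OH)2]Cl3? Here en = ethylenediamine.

3 chloride outside the brackets (-1 each) → the complex ion is 3+.
Ligand charges: 2×OH = -2; 2×en neutral; sum -2.
Re + (-2) = 3+ ⇒ Re is +5.

+5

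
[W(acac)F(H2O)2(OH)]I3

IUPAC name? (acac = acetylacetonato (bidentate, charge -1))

The 3 iodide counter-ions carry a total charge of -3, so each complex ion is 3+.
Ligand charges: 1×fluoro (-1 each), 1×hydroxo (-1 each), 1×acetylacetonato (-1 each), 2×aqua (neutral); total -3. So W + (-3) = 3+, giving W = +6.
Ligands are named alphabetically: acetylacetonato before aqua before fluoro before hydroxo.

(acetylacetonato)diaquafluorohydroxotungsten(VI) iodide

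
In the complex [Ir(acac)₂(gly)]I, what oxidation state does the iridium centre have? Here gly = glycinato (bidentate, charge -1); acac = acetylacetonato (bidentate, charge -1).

+4

1 iodide outside the brackets (-1 each) → the complex ion is 1+.
Ligand charges: 1×gly = -1; 2×acac = -2; sum -3.
Ir + (-3) = 1+ ⇒ Ir is +4.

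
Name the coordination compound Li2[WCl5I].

The 2 lithium counter-ions carry a total charge of +2, so each complex ion is 2−.
Ligand charges: 5×chloro (-1 each), 1×iodo (-1 each); total -6. So W + (-6) = 2−, giving W = +4.
The complex ion is anionic, so tungsten takes the -ate form tungstate(IV).

lithium pentachloroiodotungstate(IV)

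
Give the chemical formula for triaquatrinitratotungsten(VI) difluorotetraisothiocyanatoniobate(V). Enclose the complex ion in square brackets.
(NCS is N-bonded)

Cation [W…]: ligand charges -3, W(VI) ⇒ ion charge 3+.
Anion [Nb…]: ligand charges -6, Nb(V) ⇒ ion charge 1−.
One 3+ cation requires 3 of the 1− anion.

[W(H2O)3(NO3)3][NbF2(NCS)4]3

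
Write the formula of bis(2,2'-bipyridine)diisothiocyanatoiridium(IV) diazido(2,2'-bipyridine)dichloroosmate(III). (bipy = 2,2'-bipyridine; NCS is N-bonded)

[Ir(bipy)2(NCS)2][Os(bipy)Cl2(N3)2]2

Cation [Ir…]: ligand charges -2, Ir(IV) ⇒ ion charge 2+.
Anion [Os…]: ligand charges -4, Os(III) ⇒ ion charge 1−.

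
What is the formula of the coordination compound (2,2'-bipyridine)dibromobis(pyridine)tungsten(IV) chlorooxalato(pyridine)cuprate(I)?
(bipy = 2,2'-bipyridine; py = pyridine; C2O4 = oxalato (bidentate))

[W(bipy)Br2(py)2][Cu(C2O4)Cl(py)]

Cation [W…]: ligand charges -2, W(IV) ⇒ ion charge 2+.
Anion [Cu…]: ligand charges -3, Cu(I) ⇒ ion charge 2−.
One 2+ cation balances one 2− anion.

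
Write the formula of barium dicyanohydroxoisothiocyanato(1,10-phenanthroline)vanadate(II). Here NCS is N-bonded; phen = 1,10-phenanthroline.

Ba[V(CN)2(NCS)(OH)(phen)]

Ligands: 1 isothiocyanato (NCS, -1), 1 1,10-phenanthroline (phen, neutral), 2 cyano (CN, -1), 1 hydroxo (OH, -1). Ligand charge sum = -4.
With V in oxidation state +2, the complex ion is [V...]^2−.
Charge balance with barium (+2) requires 1 complex ion per 1 barium.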